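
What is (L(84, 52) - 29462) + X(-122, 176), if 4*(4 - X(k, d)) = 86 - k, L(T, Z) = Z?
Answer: -29458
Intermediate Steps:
X(k, d) = -35/2 + k/4 (X(k, d) = 4 - (86 - k)/4 = 4 + (-43/2 + k/4) = -35/2 + k/4)
(L(84, 52) - 29462) + X(-122, 176) = (52 - 29462) + (-35/2 + (¼)*(-122)) = -29410 + (-35/2 - 61/2) = -29410 - 48 = -29458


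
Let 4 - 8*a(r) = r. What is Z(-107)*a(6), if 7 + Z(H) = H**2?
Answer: -5721/2 ≈ -2860.5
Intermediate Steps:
a(r) = 1/2 - r/8
Z(H) = -7 + H**2
Z(-107)*a(6) = (-7 + (-107)**2)*(1/2 - 1/8*6) = (-7 + 11449)*(1/2 - 3/4) = 11442*(-1/4) = -5721/2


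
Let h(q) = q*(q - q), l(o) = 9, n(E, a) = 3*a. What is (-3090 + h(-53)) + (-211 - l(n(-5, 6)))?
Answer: -3310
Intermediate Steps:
h(q) = 0 (h(q) = q*0 = 0)
(-3090 + h(-53)) + (-211 - l(n(-5, 6))) = (-3090 + 0) + (-211 - 1*9) = -3090 + (-211 - 9) = -3090 - 220 = -3310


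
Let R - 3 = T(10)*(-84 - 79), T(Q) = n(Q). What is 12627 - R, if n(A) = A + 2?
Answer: 14580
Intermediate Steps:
n(A) = 2 + A
T(Q) = 2 + Q
R = -1953 (R = 3 + (2 + 10)*(-84 - 79) = 3 + 12*(-163) = 3 - 1956 = -1953)
12627 - R = 12627 - 1*(-1953) = 12627 + 1953 = 14580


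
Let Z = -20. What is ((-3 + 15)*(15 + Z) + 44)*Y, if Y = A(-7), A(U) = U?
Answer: 112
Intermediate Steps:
Y = -7
((-3 + 15)*(15 + Z) + 44)*Y = ((-3 + 15)*(15 - 20) + 44)*(-7) = (12*(-5) + 44)*(-7) = (-60 + 44)*(-7) = -16*(-7) = 112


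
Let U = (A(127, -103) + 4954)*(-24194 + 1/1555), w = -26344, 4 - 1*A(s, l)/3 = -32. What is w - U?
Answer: 190399923558/1555 ≈ 1.2244e+8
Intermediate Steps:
A(s, l) = 108 (A(s, l) = 12 - 3*(-32) = 12 + 96 = 108)
U = -190440888478/1555 (U = (108 + 4954)*(-24194 + 1/1555) = 5062*(-24194 + 1/1555) = 5062*(-37621669/1555) = -190440888478/1555 ≈ -1.2247e+8)
w - U = -26344 - 1*(-190440888478/1555) = -26344 + 190440888478/1555 = 190399923558/1555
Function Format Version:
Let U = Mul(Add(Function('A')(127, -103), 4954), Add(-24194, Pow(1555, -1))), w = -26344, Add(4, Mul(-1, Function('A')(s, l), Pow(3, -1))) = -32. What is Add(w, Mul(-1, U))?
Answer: Rational(190399923558, 1555) ≈ 1.2244e+8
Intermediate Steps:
Function('A')(s, l) = 108 (Function('A')(s, l) = Add(12, Mul(-3, -32)) = Add(12, 96) = 108)
U = Rational(-190440888478, 1555) (U = Mul(Add(108, 4954), Add(-24194, Pow(1555, -1))) = Mul(5062, Add(-24194, Rational(1, 1555))) = Mul(5062, Rational(-37621669, 1555)) = Rational(-190440888478, 1555) ≈ -1.2247e+8)
Add(w, Mul(-1, U)) = Add(-26344, Mul(-1, Rational(-190440888478, 1555))) = Add(-26344, Rational(190440888478, 1555)) = Rational(190399923558, 1555)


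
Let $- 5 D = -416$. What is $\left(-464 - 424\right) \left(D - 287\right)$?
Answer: $\frac{904872}{5} \approx 1.8097 \cdot 10^{5}$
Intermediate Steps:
$D = \frac{416}{5}$ ($D = \left(- \frac{1}{5}\right) \left(-416\right) = \frac{416}{5} \approx 83.2$)
$\left(-464 - 424\right) \left(D - 287\right) = \left(-464 - 424\right) \left(\frac{416}{5} - 287\right) = \left(-888\right) \left(- \frac{1019}{5}\right) = \frac{904872}{5}$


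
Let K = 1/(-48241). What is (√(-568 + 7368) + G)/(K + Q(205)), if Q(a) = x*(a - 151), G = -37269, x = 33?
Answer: -1797893829/85965461 + 964820*√17/85965461 ≈ -20.868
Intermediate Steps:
K = -1/48241 ≈ -2.0729e-5
Q(a) = -4983 + 33*a (Q(a) = 33*(a - 151) = 33*(-151 + a) = -4983 + 33*a)
(√(-568 + 7368) + G)/(K + Q(205)) = (√(-568 + 7368) - 37269)/(-1/48241 + (-4983 + 33*205)) = (√6800 - 37269)/(-1/48241 + (-4983 + 6765)) = (20*√17 - 37269)/(-1/48241 + 1782) = (-37269 + 20*√17)/(85965461/48241) = (-37269 + 20*√17)*(48241/85965461) = -1797893829/85965461 + 964820*√17/85965461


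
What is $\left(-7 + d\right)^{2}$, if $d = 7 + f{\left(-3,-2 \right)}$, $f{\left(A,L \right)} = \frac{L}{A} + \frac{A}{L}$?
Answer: $\frac{169}{36} \approx 4.6944$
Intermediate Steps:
$f{\left(A,L \right)} = \frac{A}{L} + \frac{L}{A}$
$d = \frac{55}{6}$ ($d = 7 - \left(- \frac{3}{2} - \frac{2}{3}\right) = 7 - - \frac{13}{6} = 7 + \left(\frac{3}{2} + \frac{2}{3}\right) = 7 + \frac{13}{6} = \frac{55}{6} \approx 9.1667$)
$\left(-7 + d\right)^{2} = \left(-7 + \frac{55}{6}\right)^{2} = \left(\frac{13}{6}\right)^{2} = \frac{169}{36}$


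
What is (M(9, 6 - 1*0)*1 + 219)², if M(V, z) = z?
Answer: 50625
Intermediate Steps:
(M(9, 6 - 1*0)*1 + 219)² = ((6 - 1*0)*1 + 219)² = ((6 + 0)*1 + 219)² = (6*1 + 219)² = (6 + 219)² = 225² = 50625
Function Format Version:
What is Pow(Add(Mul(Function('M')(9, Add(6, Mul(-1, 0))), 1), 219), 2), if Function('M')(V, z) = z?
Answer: 50625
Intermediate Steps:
Pow(Add(Mul(Function('M')(9, Add(6, Mul(-1, 0))), 1), 219), 2) = Pow(Add(Mul(Add(6, Mul(-1, 0)), 1), 219), 2) = Pow(Add(Mul(Add(6, 0), 1), 219), 2) = Pow(Add(Mul(6, 1), 219), 2) = Pow(Add(6, 219), 2) = Pow(225, 2) = 50625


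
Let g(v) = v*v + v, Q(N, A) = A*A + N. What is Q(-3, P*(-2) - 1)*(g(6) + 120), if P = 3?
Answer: 7452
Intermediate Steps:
Q(N, A) = N + A² (Q(N, A) = A² + N = N + A²)
g(v) = v + v² (g(v) = v² + v = v + v²)
Q(-3, P*(-2) - 1)*(g(6) + 120) = (-3 + (3*(-2) - 1)²)*(6*(1 + 6) + 120) = (-3 + (-6 - 1)²)*(6*7 + 120) = (-3 + (-7)²)*(42 + 120) = (-3 + 49)*162 = 46*162 = 7452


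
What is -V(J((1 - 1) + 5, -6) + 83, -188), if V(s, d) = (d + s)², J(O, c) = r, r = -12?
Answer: -13689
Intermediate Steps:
J(O, c) = -12
-V(J((1 - 1) + 5, -6) + 83, -188) = -(-188 + (-12 + 83))² = -(-188 + 71)² = -1*(-117)² = -1*13689 = -13689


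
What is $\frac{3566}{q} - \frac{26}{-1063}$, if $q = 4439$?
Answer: $\frac{3906072}{4718657} \approx 0.82779$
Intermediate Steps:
$\frac{3566}{q} - \frac{26}{-1063} = \frac{3566}{4439} - \frac{26}{-1063} = 3566 \cdot \frac{1}{4439} - - \frac{26}{1063} = \frac{3566}{4439} + \frac{26}{1063} = \frac{3906072}{4718657}$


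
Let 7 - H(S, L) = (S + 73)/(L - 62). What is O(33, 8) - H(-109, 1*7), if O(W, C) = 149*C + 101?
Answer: 70766/55 ≈ 1286.7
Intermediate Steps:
O(W, C) = 101 + 149*C
H(S, L) = 7 - (73 + S)/(-62 + L) (H(S, L) = 7 - (S + 73)/(L - 62) = 7 - (73 + S)/(-62 + L))
O(33, 8) - H(-109, 1*7) = (101 + 149*8) - (-507 - 1*(-109) + 7*(1*7))/(-62 + 1*7) = (101 + 1192) - (-507 + 109 + 7*7)/(-62 + 7) = 1293 - (-507 + 109 + 49)/(-55) = 1293 - (-1)*(-349)/55 = 1293 - 1*349/55 = 1293 - 349/55 = 70766/55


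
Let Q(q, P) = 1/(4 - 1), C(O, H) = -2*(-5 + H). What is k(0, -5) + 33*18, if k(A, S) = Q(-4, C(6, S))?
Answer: 1783/3 ≈ 594.33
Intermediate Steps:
C(O, H) = 10 - 2*H
Q(q, P) = ⅓ (Q(q, P) = 1/3 = ⅓)
k(A, S) = ⅓
k(0, -5) + 33*18 = ⅓ + 33*18 = ⅓ + 594 = 1783/3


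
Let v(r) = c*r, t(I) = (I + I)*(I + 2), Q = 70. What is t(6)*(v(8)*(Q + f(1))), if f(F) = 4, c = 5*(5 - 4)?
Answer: 284160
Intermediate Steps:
c = 5 (c = 5*1 = 5)
t(I) = 2*I*(2 + I) (t(I) = (2*I)*(2 + I) = 2*I*(2 + I))
v(r) = 5*r
t(6)*(v(8)*(Q + f(1))) = (2*6*(2 + 6))*((5*8)*(70 + 4)) = (2*6*8)*(40*74) = 96*2960 = 284160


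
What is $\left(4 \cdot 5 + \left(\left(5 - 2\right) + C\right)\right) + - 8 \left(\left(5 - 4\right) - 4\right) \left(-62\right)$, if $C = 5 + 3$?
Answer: $-1457$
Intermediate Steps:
$C = 8$
$\left(4 \cdot 5 + \left(\left(5 - 2\right) + C\right)\right) + - 8 \left(\left(5 - 4\right) - 4\right) \left(-62\right) = \left(4 \cdot 5 + \left(\left(5 - 2\right) + 8\right)\right) + - 8 \left(\left(5 - 4\right) - 4\right) \left(-62\right) = \left(20 + \left(3 + 8\right)\right) + - 8 \left(1 - 4\right) \left(-62\right) = \left(20 + 11\right) + \left(-8\right) \left(-3\right) \left(-62\right) = 31 + 24 \left(-62\right) = 31 - 1488 = -1457$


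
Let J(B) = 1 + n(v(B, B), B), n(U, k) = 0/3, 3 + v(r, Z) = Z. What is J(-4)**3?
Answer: 1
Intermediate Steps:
v(r, Z) = -3 + Z
n(U, k) = 0 (n(U, k) = 0*(1/3) = 0)
J(B) = 1 (J(B) = 1 + 0 = 1)
J(-4)**3 = 1**3 = 1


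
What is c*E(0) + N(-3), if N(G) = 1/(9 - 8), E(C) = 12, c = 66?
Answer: 793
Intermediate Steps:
N(G) = 1 (N(G) = 1/1 = 1)
c*E(0) + N(-3) = 66*12 + 1 = 792 + 1 = 793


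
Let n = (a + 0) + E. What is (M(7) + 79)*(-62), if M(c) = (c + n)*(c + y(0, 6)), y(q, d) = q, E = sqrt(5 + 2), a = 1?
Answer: -8370 - 434*sqrt(7) ≈ -9518.3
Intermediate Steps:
E = sqrt(7) ≈ 2.6458
n = 1 + sqrt(7) (n = (1 + 0) + sqrt(7) = 1 + sqrt(7) ≈ 3.6458)
M(c) = c*(1 + c + sqrt(7)) (M(c) = (c + (1 + sqrt(7)))*(c + 0) = (1 + c + sqrt(7))*c = c*(1 + c + sqrt(7)))
(M(7) + 79)*(-62) = (7*(1 + 7 + sqrt(7)) + 79)*(-62) = (7*(8 + sqrt(7)) + 79)*(-62) = ((56 + 7*sqrt(7)) + 79)*(-62) = (135 + 7*sqrt(7))*(-62) = -8370 - 434*sqrt(7)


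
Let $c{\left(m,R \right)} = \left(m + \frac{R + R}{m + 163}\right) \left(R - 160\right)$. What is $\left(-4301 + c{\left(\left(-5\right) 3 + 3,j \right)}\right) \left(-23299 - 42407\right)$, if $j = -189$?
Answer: $- \frac{7546925454}{151} \approx -4.998 \cdot 10^{7}$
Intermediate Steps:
$c{\left(m,R \right)} = \left(-160 + R\right) \left(m + \frac{2 R}{163 + m}\right)$ ($c{\left(m,R \right)} = \left(m + \frac{2 R}{163 + m}\right) \left(-160 + R\right) = \left(-160 + R\right) \left(m + \frac{2 R}{163 + m}\right)$)
$\left(-4301 + c{\left(\left(-5\right) 3 + 3,j \right)}\right) \left(-23299 - 42407\right) = \left(-4301 + \frac{- 26080 \left(\left(-5\right) 3 + 3\right) - -60480 - 160 \left(\left(-5\right) 3 + 3\right)^{2} + 2 \left(-189\right)^{2} - 189 \left(\left(-5\right) 3 + 3\right)^{2} + 163 \left(-189\right) \left(\left(-5\right) 3 + 3\right)}{163 + \left(\left(-5\right) 3 + 3\right)}\right) \left(-23299 - 42407\right) = \left(-4301 + \frac{- 26080 \left(-15 + 3\right) + 60480 - 160 \left(-15 + 3\right)^{2} + 2 \cdot 35721 - 189 \left(-15 + 3\right)^{2} + 163 \left(-189\right) \left(-15 + 3\right)}{163 + \left(-15 + 3\right)}\right) \left(-65706\right) = \left(-4301 + \frac{\left(-26080\right) \left(-12\right) + 60480 - 160 \left(-12\right)^{2} + 71442 - 189 \left(-12\right)^{2} + 163 \left(-189\right) \left(-12\right)}{163 - 12}\right) \left(-65706\right) = \left(-4301 + \frac{312960 + 60480 - 23040 + 71442 - 27216 + 369684}{151}\right) \left(-65706\right) = \left(-4301 + \frac{1}{151} \cdot 764310\right) \left(-65706\right) = \left(-4301 + \frac{764310}{151}\right) \left(-65706\right) = \frac{114859}{151} \left(-65706\right) = - \frac{7546925454}{151}$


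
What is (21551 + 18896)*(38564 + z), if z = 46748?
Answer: 3450614464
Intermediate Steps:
(21551 + 18896)*(38564 + z) = (21551 + 18896)*(38564 + 46748) = 40447*85312 = 3450614464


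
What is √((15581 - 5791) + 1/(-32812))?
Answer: √2635045416237/16406 ≈ 98.944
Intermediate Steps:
√((15581 - 5791) + 1/(-32812)) = √(9790 - 1/32812) = √(321229479/32812) = √2635045416237/16406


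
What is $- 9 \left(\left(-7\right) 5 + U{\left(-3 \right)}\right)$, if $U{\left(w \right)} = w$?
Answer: $342$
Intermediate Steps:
$- 9 \left(\left(-7\right) 5 + U{\left(-3 \right)}\right) = - 9 \left(\left(-7\right) 5 - 3\right) = - 9 \left(-35 - 3\right) = \left(-9\right) \left(-38\right) = 342$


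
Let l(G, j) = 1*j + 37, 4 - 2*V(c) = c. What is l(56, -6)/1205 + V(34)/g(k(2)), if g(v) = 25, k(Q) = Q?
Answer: -692/1205 ≈ -0.57427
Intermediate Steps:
V(c) = 2 - c/2
l(G, j) = 37 + j (l(G, j) = j + 37 = 37 + j)
l(56, -6)/1205 + V(34)/g(k(2)) = (37 - 6)/1205 + (2 - ½*34)/25 = 31*(1/1205) + (2 - 17)*(1/25) = 31/1205 - 15*1/25 = 31/1205 - ⅗ = -692/1205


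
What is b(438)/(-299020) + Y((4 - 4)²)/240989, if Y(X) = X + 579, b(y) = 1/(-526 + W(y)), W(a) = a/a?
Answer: 12984977927/5404539808500 ≈ 0.0024026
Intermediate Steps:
W(a) = 1
b(y) = -1/525 (b(y) = 1/(-526 + 1) = 1/(-525) = -1/525)
Y(X) = 579 + X
b(438)/(-299020) + Y((4 - 4)²)/240989 = -1/525/(-299020) + (579 + (4 - 4)²)/240989 = -1/525*(-1/299020) + (579 + 0²)*(1/240989) = 1/156985500 + (579 + 0)*(1/240989) = 1/156985500 + 579*(1/240989) = 1/156985500 + 579/240989 = 12984977927/5404539808500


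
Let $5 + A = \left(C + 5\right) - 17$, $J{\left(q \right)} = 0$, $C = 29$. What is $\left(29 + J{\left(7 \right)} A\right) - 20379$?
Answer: $-20350$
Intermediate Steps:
$A = 12$ ($A = -5 + \left(\left(29 + 5\right) - 17\right) = -5 + \left(34 - 17\right) = -5 + 17 = 12$)
$\left(29 + J{\left(7 \right)} A\right) - 20379 = \left(29 + 0 \cdot 12\right) - 20379 = \left(29 + 0\right) - 20379 = 29 - 20379 = -20350$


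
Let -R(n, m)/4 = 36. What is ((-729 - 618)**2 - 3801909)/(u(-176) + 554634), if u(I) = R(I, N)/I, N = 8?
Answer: -7287500/2033661 ≈ -3.5834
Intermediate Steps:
R(n, m) = -144 (R(n, m) = -4*36 = -144)
u(I) = -144/I
((-729 - 618)**2 - 3801909)/(u(-176) + 554634) = ((-729 - 618)**2 - 3801909)/(-144/(-176) + 554634) = ((-1347)**2 - 3801909)/(-144*(-1/176) + 554634) = (1814409 - 3801909)/(9/11 + 554634) = -1987500/6100983/11 = -1987500*11/6100983 = -7287500/2033661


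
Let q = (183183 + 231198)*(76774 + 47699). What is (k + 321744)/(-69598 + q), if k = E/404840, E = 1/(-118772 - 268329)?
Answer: 489531836800553/78477451231417152200 ≈ 6.2379e-6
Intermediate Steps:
q = 51579246213 (q = 414381*124473 = 51579246213)
E = -1/387101 (E = 1/(-387101) = -1/387101 ≈ -2.5833e-6)
k = -1/156713968840 (k = -1/387101/404840 = -1/387101*1/404840 = -1/156713968840 ≈ -6.3810e-12)
(k + 321744)/(-69598 + q) = (-1/156713968840 + 321744)/(-69598 + 51579246213) = (50421779190456959/156713968840)/51579176615 = (50421779190456959/156713968840)*(1/51579176615) = 489531836800553/78477451231417152200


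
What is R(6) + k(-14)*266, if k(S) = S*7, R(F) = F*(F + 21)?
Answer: -25906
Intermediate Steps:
R(F) = F*(21 + F)
k(S) = 7*S
R(6) + k(-14)*266 = 6*(21 + 6) + (7*(-14))*266 = 6*27 - 98*266 = 162 - 26068 = -25906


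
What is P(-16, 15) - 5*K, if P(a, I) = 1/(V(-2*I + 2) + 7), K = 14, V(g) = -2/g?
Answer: -6916/99 ≈ -69.859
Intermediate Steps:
P(a, I) = 1/(7 - 2/(2 - 2*I)) (P(a, I) = 1/(-2/(-2*I + 2) + 7) = 1/(-2/(2 - 2*I) + 7) = 1/(7 - 2/(2 - 2*I)))
P(-16, 15) - 5*K = (-1 + 15)/(-6 + 7*15) - 5*14 = 14/(-6 + 105) - 70 = 14/99 - 70 = -6916/99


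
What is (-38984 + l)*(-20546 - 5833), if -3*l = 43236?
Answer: 1408533084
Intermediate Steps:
l = -14412 (l = -1/3*43236 = -14412)
(-38984 + l)*(-20546 - 5833) = (-38984 - 14412)*(-20546 - 5833) = -53396*(-26379) = 1408533084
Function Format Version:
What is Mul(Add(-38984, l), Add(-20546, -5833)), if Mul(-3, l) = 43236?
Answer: 1408533084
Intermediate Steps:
l = -14412 (l = Mul(Rational(-1, 3), 43236) = -14412)
Mul(Add(-38984, l), Add(-20546, -5833)) = Mul(Add(-38984, -14412), Add(-20546, -5833)) = Mul(-53396, -26379) = 1408533084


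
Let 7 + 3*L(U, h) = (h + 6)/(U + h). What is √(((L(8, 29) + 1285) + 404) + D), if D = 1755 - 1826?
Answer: √19910514/111 ≈ 40.199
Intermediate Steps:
L(U, h) = -7/3 + (6 + h)/(3*(U + h)) (L(U, h) = -7/3 + ((h + 6)/(U + h))/3 = -7/3 + ((6 + h)/(U + h))/3 = -7/3 + (6 + h)/(3*(U + h)))
D = -71
√(((L(8, 29) + 1285) + 404) + D) = √((((2 - 2*29 - 7/3*8)/(8 + 29) + 1285) + 404) - 71) = √((((2 - 58 - 56/3)/37 + 1285) + 404) - 71) = √((((1/37)*(-224/3) + 1285) + 404) - 71) = √(((-224/111 + 1285) + 404) - 71) = √((142411/111 + 404) - 71) = √(187255/111 - 71) = √(179374/111) = √19910514/111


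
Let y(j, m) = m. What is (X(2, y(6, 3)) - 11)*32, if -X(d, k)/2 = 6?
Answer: -736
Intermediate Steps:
X(d, k) = -12 (X(d, k) = -2*6 = -12)
(X(2, y(6, 3)) - 11)*32 = (-12 - 11)*32 = -23*32 = -736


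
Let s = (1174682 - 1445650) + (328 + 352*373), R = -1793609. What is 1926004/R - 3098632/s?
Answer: 661169642689/31241081562 ≈ 21.163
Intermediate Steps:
s = -139344 (s = -270968 + (328 + 131296) = -270968 + 131624 = -139344)
1926004/R - 3098632/s = 1926004/(-1793609) - 3098632/(-139344) = 1926004*(-1/1793609) - 3098632*(-1/139344) = -1926004/1793609 + 387329/17418 = 661169642689/31241081562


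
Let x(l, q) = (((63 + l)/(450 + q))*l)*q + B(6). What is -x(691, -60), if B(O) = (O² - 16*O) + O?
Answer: 80210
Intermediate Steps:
B(O) = O² - 15*O
x(l, q) = -54 + l*q*(63 + l)/(450 + q) (x(l, q) = (((63 + l)/(450 + q))*l)*q + 6*(-15 + 6) = (((63 + l)/(450 + q))*l)*q + 6*(-9) = (l*(63 + l)/(450 + q))*q - 54 = l*q*(63 + l)/(450 + q) - 54 = -54 + l*q*(63 + l)/(450 + q))
-x(691, -60) = -(-24300 - 54*(-60) - 60*691² + 63*691*(-60))/(450 - 60) = -(-24300 + 3240 - 60*477481 - 2611980)/390 = -(-24300 + 3240 - 28648860 - 2611980)/390 = -(-31281900)/390 = -1*(-80210) = 80210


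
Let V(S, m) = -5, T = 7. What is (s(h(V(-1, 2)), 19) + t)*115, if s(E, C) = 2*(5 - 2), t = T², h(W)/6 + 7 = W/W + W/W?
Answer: 6325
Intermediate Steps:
h(W) = -30 (h(W) = -42 + 6*(W/W + W/W) = -42 + 6*(1 + 1) = -42 + 6*2 = -42 + 12 = -30)
t = 49 (t = 7² = 49)
s(E, C) = 6 (s(E, C) = 2*3 = 6)
(s(h(V(-1, 2)), 19) + t)*115 = (6 + 49)*115 = 55*115 = 6325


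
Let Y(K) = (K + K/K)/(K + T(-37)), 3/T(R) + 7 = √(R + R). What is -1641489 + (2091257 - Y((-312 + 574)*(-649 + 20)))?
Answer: 500813719521067927/1113495920139 + 164797*I*√74/1113495920139 ≈ 4.4977e+5 + 1.2731e-6*I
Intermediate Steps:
T(R) = 3/(-7 + √2*√R) (T(R) = 3/(-7 + √(R + R)) = 3/(-7 + √(2*R)) = 3/(-7 + √2*√R))
Y(K) = (1 + K)/(K + 3/(-7 + I*√74)) (Y(K) = (K + K/K)/(K + 3/(-7 + √2*√(-37))) = (K + 1)/(K + 3/(-7 + √2*(I*√37))) = (1 + K)/(K + 3/(-7 + I*√74)))
-1641489 + (2091257 - Y((-312 + 574)*(-649 + 20))) = -1641489 + (2091257 - (1 + (-312 + 574)*(-649 + 20))*(7 - I*√74)/(-3 + ((-312 + 574)*(-649 + 20))*(7 - I*√74))) = -1641489 + (2091257 - (1 + 262*(-629))*(7 - I*√74)/(-3 + (262*(-629))*(7 - I*√74))) = -1641489 + (2091257 - (1 - 164798)*(7 - I*√74)/(-3 - 164798*(7 - I*√74))) = -1641489 + (2091257 - (-164797)*(7 - I*√74)/(-3 + (-1153586 + 164798*I*√74))) = -1641489 + (2091257 - (-164797)*(7 - I*√74)/(-1153589 + 164798*I*√74)) = -1641489 + (2091257 + 164797*(7 - I*√74)/(-1153589 + 164798*I*√74)) = 449768 + 164797*(7 - I*√74)/(-1153589 + 164798*I*√74)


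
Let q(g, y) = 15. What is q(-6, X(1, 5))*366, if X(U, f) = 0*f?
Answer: 5490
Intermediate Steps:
X(U, f) = 0
q(-6, X(1, 5))*366 = 15*366 = 5490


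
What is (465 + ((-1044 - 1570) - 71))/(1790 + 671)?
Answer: -2220/2461 ≈ -0.90207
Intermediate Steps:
(465 + ((-1044 - 1570) - 71))/(1790 + 671) = (465 + (-2614 - 71))/2461 = (465 - 2685)*(1/2461) = -2220*1/2461 = -2220/2461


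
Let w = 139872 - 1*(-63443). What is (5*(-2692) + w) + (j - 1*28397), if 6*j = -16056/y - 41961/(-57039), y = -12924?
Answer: 2204121585349/13651334 ≈ 1.6146e+5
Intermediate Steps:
j = 4500377/13651334 (j = (-16056/(-12924) - 41961/(-57039))/6 = (-16056*(-1/12924) - 41961*(-1/57039))/6 = (446/359 + 13987/19013)/6 = (⅙)*(13501131/6825667) = 4500377/13651334 ≈ 0.32967)
w = 203315 (w = 139872 + 63443 = 203315)
(5*(-2692) + w) + (j - 1*28397) = (5*(-2692) + 203315) + (4500377/13651334 - 1*28397) = (-13460 + 203315) + (4500377/13651334 - 28397) = 189855 - 387652431221/13651334 = 2204121585349/13651334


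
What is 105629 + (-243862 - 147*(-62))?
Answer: -129119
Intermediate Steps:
105629 + (-243862 - 147*(-62)) = 105629 + (-243862 + 9114) = 105629 - 234748 = -129119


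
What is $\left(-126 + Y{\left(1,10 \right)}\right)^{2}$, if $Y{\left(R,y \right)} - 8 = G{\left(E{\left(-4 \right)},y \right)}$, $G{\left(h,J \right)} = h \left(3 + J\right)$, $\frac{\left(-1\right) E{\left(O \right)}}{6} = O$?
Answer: $37636$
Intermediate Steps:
$E{\left(O \right)} = - 6 O$
$Y{\left(R,y \right)} = 80 + 24 y$ ($Y{\left(R,y \right)} = 8 + \left(-6\right) \left(-4\right) \left(3 + y\right) = 8 + 24 \left(3 + y\right) = 8 + \left(72 + 24 y\right) = 80 + 24 y$)
$\left(-126 + Y{\left(1,10 \right)}\right)^{2} = \left(-126 + \left(80 + 24 \cdot 10\right)\right)^{2} = \left(-126 + \left(80 + 240\right)\right)^{2} = \left(-126 + 320\right)^{2} = 194^{2} = 37636$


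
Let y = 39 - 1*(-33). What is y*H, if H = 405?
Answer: 29160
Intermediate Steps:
y = 72 (y = 39 + 33 = 72)
y*H = 72*405 = 29160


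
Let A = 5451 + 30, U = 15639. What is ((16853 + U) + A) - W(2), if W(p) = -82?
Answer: 38055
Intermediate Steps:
A = 5481
((16853 + U) + A) - W(2) = ((16853 + 15639) + 5481) - 1*(-82) = (32492 + 5481) + 82 = 37973 + 82 = 38055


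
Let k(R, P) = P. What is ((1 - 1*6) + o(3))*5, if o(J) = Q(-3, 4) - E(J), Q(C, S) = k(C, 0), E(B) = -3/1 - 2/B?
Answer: -20/3 ≈ -6.6667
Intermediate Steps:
E(B) = -3 - 2/B (E(B) = -3*1 - 2/B = -3 - 2/B)
Q(C, S) = 0
o(J) = 3 + 2/J (o(J) = 0 - (-3 - 2/J) = 0 + (3 + 2/J) = 3 + 2/J)
((1 - 1*6) + o(3))*5 = ((1 - 1*6) + (3 + 2/3))*5 = ((1 - 6) + (3 + 2*(1/3)))*5 = (-5 + (3 + 2/3))*5 = (-5 + 11/3)*5 = -4/3*5 = -20/3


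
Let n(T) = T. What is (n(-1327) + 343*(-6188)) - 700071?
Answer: -2823882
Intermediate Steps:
(n(-1327) + 343*(-6188)) - 700071 = (-1327 + 343*(-6188)) - 700071 = (-1327 - 2122484) - 700071 = -2123811 - 700071 = -2823882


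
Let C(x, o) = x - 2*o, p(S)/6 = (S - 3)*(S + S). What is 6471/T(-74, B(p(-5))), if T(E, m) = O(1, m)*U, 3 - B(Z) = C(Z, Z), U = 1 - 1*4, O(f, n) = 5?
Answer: -2157/5 ≈ -431.40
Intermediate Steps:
U = -3 (U = 1 - 4 = -3)
p(S) = 12*S*(-3 + S) (p(S) = 6*((S - 3)*(S + S)) = 6*((-3 + S)*(2*S)) = 6*(2*S*(-3 + S)) = 12*S*(-3 + S))
B(Z) = 3 + Z (B(Z) = 3 - (Z - 2*Z) = 3 - (-1)*Z = 3 + Z)
T(E, m) = -15 (T(E, m) = 5*(-3) = -15)
6471/T(-74, B(p(-5))) = 6471/(-15) = 6471*(-1/15) = -2157/5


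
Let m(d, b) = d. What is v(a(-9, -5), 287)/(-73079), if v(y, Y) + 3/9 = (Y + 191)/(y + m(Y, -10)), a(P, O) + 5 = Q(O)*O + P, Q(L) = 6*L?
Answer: -337/30912417 ≈ -1.0902e-5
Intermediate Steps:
a(P, O) = -5 + P + 6*O² (a(P, O) = -5 + ((6*O)*O + P) = -5 + (6*O² + P) = -5 + (P + 6*O²) = -5 + P + 6*O²)
v(y, Y) = -⅓ + (191 + Y)/(Y + y) (v(y, Y) = -⅓ + (Y + 191)/(y + Y) = -⅓ + (191 + Y)/(Y + y))
v(a(-9, -5), 287)/(-73079) = ((573 - (-5 - 9 + 6*(-5)²) + 2*287)/(3*(287 + (-5 - 9 + 6*(-5)²))))/(-73079) = ((573 - (-5 - 9 + 6*25) + 574)/(3*(287 + (-5 - 9 + 6*25))))*(-1/73079) = ((573 - (-5 - 9 + 150) + 574)/(3*(287 + (-5 - 9 + 150))))*(-1/73079) = ((573 - 1*136 + 574)/(3*(287 + 136)))*(-1/73079) = ((⅓)*(573 - 136 + 574)/423)*(-1/73079) = ((⅓)*(1/423)*1011)*(-1/73079) = (337/423)*(-1/73079) = -337/30912417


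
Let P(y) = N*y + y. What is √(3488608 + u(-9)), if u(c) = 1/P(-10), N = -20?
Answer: √125938748990/190 ≈ 1867.8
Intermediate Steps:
P(y) = -19*y (P(y) = -20*y + y = -19*y)
u(c) = 1/190 (u(c) = 1/(-19*(-10)) = 1/190)
√(3488608 + u(-9)) = √(3488608 + 1/190) = √(662835521/190) = √125938748990/190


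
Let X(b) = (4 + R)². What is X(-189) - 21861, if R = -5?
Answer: -21860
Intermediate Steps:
X(b) = 1 (X(b) = (4 - 5)² = (-1)² = 1)
X(-189) - 21861 = 1 - 21861 = -21860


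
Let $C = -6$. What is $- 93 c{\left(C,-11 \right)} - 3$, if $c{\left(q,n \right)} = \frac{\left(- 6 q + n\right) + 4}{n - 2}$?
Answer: $\frac{2658}{13} \approx 204.46$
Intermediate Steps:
$c{\left(q,n \right)} = \frac{4 + n - 6 q}{-2 + n}$ ($c{\left(q,n \right)} = \frac{\left(n - 6 q\right) + 4}{-2 + n} = \frac{4 + n - 6 q}{-2 + n}$)
$- 93 c{\left(C,-11 \right)} - 3 = - 93 \frac{4 - 11 - -36}{-2 - 11} - 3 = - 93 \frac{4 - 11 + 36}{-13} + \left(-71 + 68\right) = - 93 \left(\left(- \frac{1}{13}\right) 29\right) - 3 = \left(-93\right) \left(- \frac{29}{13}\right) - 3 = \frac{2697}{13} - 3 = \frac{2658}{13}$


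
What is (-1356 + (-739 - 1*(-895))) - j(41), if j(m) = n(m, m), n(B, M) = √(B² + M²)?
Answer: -1200 - 41*√2 ≈ -1258.0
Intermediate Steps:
j(m) = √2*√(m²) (j(m) = √(m² + m²) = √(2*m²) = √2*√(m²))
(-1356 + (-739 - 1*(-895))) - j(41) = (-1356 + (-739 - 1*(-895))) - √2*√(41²) = (-1356 + (-739 + 895)) - √2*√1681 = (-1356 + 156) - √2*41 = -1200 - 41*√2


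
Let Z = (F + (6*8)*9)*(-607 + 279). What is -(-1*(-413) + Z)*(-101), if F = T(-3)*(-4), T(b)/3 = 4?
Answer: -12679439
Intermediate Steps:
T(b) = 12 (T(b) = 3*4 = 12)
F = -48 (F = 12*(-4) = -48)
Z = -125952 (Z = (-48 + (6*8)*9)*(-607 + 279) = (-48 + 48*9)*(-328) = (-48 + 432)*(-328) = 384*(-328) = -125952)
-(-1*(-413) + Z)*(-101) = -(-1*(-413) - 125952)*(-101) = -(413 - 125952)*(-101) = -(-125539)*(-101) = -1*12679439 = -12679439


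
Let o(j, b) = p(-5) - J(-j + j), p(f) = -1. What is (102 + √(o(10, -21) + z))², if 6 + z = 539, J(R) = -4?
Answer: 10940 + 408*√134 ≈ 15663.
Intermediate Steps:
z = 533 (z = -6 + 539 = 533)
o(j, b) = 3 (o(j, b) = -1 - 1*(-4) = -1 + 4 = 3)
(102 + √(o(10, -21) + z))² = (102 + √(3 + 533))² = (102 + √536)² = (102 + 2*√134)²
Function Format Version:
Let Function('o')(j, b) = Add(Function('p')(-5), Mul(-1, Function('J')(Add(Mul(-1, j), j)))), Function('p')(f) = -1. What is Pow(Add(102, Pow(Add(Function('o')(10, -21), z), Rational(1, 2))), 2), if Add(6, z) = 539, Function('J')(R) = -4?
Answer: Add(10940, Mul(408, Pow(134, Rational(1, 2)))) ≈ 15663.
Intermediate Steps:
z = 533 (z = Add(-6, 539) = 533)
Function('o')(j, b) = 3 (Function('o')(j, b) = Add(-1, Mul(-1, -4)) = Add(-1, 4) = 3)
Pow(Add(102, Pow(Add(Function('o')(10, -21), z), Rational(1, 2))), 2) = Pow(Add(102, Pow(Add(3, 533), Rational(1, 2))), 2) = Pow(Add(102, Pow(536, Rational(1, 2))), 2) = Pow(Add(102, Mul(2, Pow(134, Rational(1, 2)))), 2)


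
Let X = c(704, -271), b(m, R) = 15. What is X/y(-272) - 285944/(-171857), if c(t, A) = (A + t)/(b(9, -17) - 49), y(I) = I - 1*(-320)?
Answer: 392246527/280470624 ≈ 1.3985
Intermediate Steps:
y(I) = 320 + I (y(I) = I + 320 = 320 + I)
c(t, A) = -A/34 - t/34 (c(t, A) = (A + t)/(15 - 49) = (A + t)/(-34) = (A + t)*(-1/34) = -A/34 - t/34)
X = -433/34 (X = -1/34*(-271) - 1/34*704 = 271/34 - 352/17 = -433/34 ≈ -12.735)
X/y(-272) - 285944/(-171857) = -433/(34*(320 - 272)) - 285944/(-171857) = -433/34/48 - 285944*(-1/171857) = -433/34*1/48 + 285944/171857 = -433/1632 + 285944/171857 = 392246527/280470624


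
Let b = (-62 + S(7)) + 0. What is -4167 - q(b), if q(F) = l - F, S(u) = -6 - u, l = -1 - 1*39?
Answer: -4202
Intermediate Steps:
l = -40 (l = -1 - 39 = -40)
b = -75 (b = (-62 + (-6 - 1*7)) + 0 = (-62 + (-6 - 7)) + 0 = (-62 - 13) + 0 = -75 + 0 = -75)
q(F) = -40 - F
-4167 - q(b) = -4167 - (-40 - 1*(-75)) = -4167 - (-40 + 75) = -4167 - 1*35 = -4167 - 35 = -4202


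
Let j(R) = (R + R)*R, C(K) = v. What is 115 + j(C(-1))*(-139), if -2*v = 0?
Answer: 115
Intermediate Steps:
v = 0 (v = -½*0 = 0)
C(K) = 0
j(R) = 2*R² (j(R) = (2*R)*R = 2*R²)
115 + j(C(-1))*(-139) = 115 + (2*0²)*(-139) = 115 + (2*0)*(-139) = 115 + 0*(-139) = 115 + 0 = 115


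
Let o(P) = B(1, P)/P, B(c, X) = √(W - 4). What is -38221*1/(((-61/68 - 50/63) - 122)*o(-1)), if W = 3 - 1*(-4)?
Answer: -54579588*√3/529891 ≈ -178.40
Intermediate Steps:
W = 7 (W = 3 + 4 = 7)
B(c, X) = √3 (B(c, X) = √(7 - 4) = √3)
o(P) = √3/P
-38221*1/(((-61/68 - 50/63) - 122)*o(-1)) = -38221*(-√3/(3*((-61/68 - 50/63) - 122))) = -38221*(-√3/(3*(-7243/4284 - 122))) = -38221*1428*√3/529891 = -54579588*√3/529891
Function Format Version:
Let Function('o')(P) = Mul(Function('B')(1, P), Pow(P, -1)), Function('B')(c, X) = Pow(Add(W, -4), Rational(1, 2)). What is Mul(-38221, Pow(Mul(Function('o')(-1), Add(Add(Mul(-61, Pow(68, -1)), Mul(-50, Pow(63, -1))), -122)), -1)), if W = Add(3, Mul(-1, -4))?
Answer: Mul(Rational(-54579588, 529891), Pow(3, Rational(1, 2))) ≈ -178.40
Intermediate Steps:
W = 7 (W = Add(3, 4) = 7)
Function('B')(c, X) = Pow(3, Rational(1, 2)) (Function('B')(c, X) = Pow(Add(7, -4), Rational(1, 2)) = Pow(3, Rational(1, 2)))
Function('o')(P) = Mul(Pow(3, Rational(1, 2)), Pow(P, -1))
Mul(-38221, Pow(Mul(Function('o')(-1), Add(Add(Mul(-61, Pow(68, -1)), Mul(-50, Pow(63, -1))), -122)), -1)) = Mul(-38221, Pow(Mul(Mul(Pow(3, Rational(1, 2)), Pow(-1, -1)), Add(Add(Mul(-61, Pow(68, -1)), Mul(-50, Pow(63, -1))), -122)), -1)) = Mul(-38221, Pow(Mul(Mul(Pow(3, Rational(1, 2)), -1), Add(Add(Mul(-61, Rational(1, 68)), Mul(-50, Rational(1, 63))), -122)), -1)) = Mul(-38221, Pow(Mul(Mul(-1, Pow(3, Rational(1, 2))), Add(Add(Rational(-61, 68), Rational(-50, 63)), -122)), -1)) = Mul(-38221, Pow(Mul(Mul(-1, Pow(3, Rational(1, 2))), Add(Rational(-7243, 4284), -122)), -1)) = Mul(-38221, Pow(Mul(Mul(-1, Pow(3, Rational(1, 2))), Rational(-529891, 4284)), -1)) = Mul(-38221, Pow(Mul(Rational(529891, 4284), Pow(3, Rational(1, 2))), -1)) = Mul(-38221, Mul(Rational(1428, 529891), Pow(3, Rational(1, 2)))) = Mul(Rational(-54579588, 529891), Pow(3, Rational(1, 2)))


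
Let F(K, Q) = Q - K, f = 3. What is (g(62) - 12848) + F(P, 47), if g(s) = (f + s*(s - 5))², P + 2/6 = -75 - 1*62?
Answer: 37493116/3 ≈ 1.2498e+7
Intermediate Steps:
P = -412/3 (P = -⅓ + (-75 - 1*62) = -⅓ + (-75 - 62) = -⅓ - 137 = -412/3 ≈ -137.33)
g(s) = (3 + s*(-5 + s))² (g(s) = (3 + s*(s - 5))² = (3 + s*(-5 + s))²)
(g(62) - 12848) + F(P, 47) = ((3 + 62² - 5*62)² - 12848) + (47 - 1*(-412/3)) = ((3 + 3844 - 310)² - 12848) + (47 + 412/3) = (3537² - 12848) + 553/3 = (12510369 - 12848) + 553/3 = 12497521 + 553/3 = 37493116/3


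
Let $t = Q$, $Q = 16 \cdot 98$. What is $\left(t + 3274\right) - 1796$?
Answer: $3046$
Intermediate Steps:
$Q = 1568$
$t = 1568$
$\left(t + 3274\right) - 1796 = \left(1568 + 3274\right) - 1796 = 4842 - 1796 = 3046$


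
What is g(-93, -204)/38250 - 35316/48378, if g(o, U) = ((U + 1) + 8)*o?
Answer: -1753711/6853550 ≈ -0.25588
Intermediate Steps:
g(o, U) = o*(9 + U) (g(o, U) = ((1 + U) + 8)*o = (9 + U)*o = o*(9 + U))
g(-93, -204)/38250 - 35316/48378 = -93*(9 - 204)/38250 - 35316/48378 = -93*(-195)*(1/38250) - 35316*1/48378 = 18135*(1/38250) - 5886/8063 = 403/850 - 5886/8063 = -1753711/6853550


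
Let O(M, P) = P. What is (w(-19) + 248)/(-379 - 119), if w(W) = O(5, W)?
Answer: -229/498 ≈ -0.45984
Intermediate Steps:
w(W) = W
(w(-19) + 248)/(-379 - 119) = (-19 + 248)/(-379 - 119) = 229/(-498) = 229*(-1/498) = -229/498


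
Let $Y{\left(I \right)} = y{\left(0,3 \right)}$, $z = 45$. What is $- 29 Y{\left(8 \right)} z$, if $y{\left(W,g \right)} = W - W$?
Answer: $0$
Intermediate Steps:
$y{\left(W,g \right)} = 0$
$Y{\left(I \right)} = 0$
$- 29 Y{\left(8 \right)} z = \left(-29\right) 0 \cdot 45 = 0 \cdot 45 = 0$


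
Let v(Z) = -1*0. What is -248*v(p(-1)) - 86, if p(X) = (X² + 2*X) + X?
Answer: -86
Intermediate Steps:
p(X) = X² + 3*X
v(Z) = 0
-248*v(p(-1)) - 86 = -248*0 - 86 = 0 - 86 = -86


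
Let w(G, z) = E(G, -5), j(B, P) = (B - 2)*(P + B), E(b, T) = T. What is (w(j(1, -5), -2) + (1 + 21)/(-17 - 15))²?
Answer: 8281/256 ≈ 32.348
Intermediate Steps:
j(B, P) = (-2 + B)*(B + P)
w(G, z) = -5
(w(j(1, -5), -2) + (1 + 21)/(-17 - 15))² = (-5 + (1 + 21)/(-17 - 15))² = (-5 + 22/(-32))² = (-5 + 22*(-1/32))² = (-5 - 11/16)² = (-91/16)² = 8281/256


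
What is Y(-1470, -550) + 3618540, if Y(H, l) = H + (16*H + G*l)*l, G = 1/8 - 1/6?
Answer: 99242795/6 ≈ 1.6540e+7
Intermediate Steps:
G = -1/24 (G = 1*(⅛) - 1*⅙ = ⅛ - ⅙ = -1/24 ≈ -0.041667)
Y(H, l) = H + l*(16*H - l/24) (Y(H, l) = H + (16*H - l/24)*l = H + l*(16*H - l/24))
Y(-1470, -550) + 3618540 = (-1470 - 1/24*(-550)² + 16*(-1470)*(-550)) + 3618540 = (-1470 - 1/24*302500 + 12936000) + 3618540 = (-1470 - 75625/6 + 12936000) + 3618540 = 77531555/6 + 3618540 = 99242795/6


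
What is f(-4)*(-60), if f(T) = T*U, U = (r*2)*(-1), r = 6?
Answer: -2880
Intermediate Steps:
U = -12 (U = (6*2)*(-1) = 12*(-1) = -12)
f(T) = -12*T (f(T) = T*(-12) = -12*T)
f(-4)*(-60) = -12*(-4)*(-60) = 48*(-60) = -2880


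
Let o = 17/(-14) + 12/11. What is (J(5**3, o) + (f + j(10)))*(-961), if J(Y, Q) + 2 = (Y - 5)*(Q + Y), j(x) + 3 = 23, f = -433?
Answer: -1078150705/77 ≈ -1.4002e+7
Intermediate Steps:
j(x) = 20 (j(x) = -3 + 23 = 20)
o = -19/154 (o = 17*(-1/14) + 12*(1/11) = -17/14 + 12/11 = -19/154 ≈ -0.12338)
J(Y, Q) = -2 + (-5 + Y)*(Q + Y) (J(Y, Q) = -2 + (Y - 5)*(Q + Y) = -2 + (-5 + Y)*(Q + Y))
(J(5**3, o) + (f + j(10)))*(-961) = ((-2 + (5**3)**2 - 5*(-19/154) - 5*5**3 - 19/154*5**3) + (-433 + 20))*(-961) = ((-2 + 125**2 + 95/154 - 5*125 - 19/154*125) - 413)*(-961) = ((-2 + 15625 + 95/154 - 625 - 2375/154) - 413)*(-961) = (1153706/77 - 413)*(-961) = (1121905/77)*(-961) = -1078150705/77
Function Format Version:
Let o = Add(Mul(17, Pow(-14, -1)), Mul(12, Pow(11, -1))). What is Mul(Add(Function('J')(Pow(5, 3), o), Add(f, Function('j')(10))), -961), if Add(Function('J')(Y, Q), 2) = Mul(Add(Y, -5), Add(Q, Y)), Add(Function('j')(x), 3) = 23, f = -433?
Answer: Rational(-1078150705, 77) ≈ -1.4002e+7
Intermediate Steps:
Function('j')(x) = 20 (Function('j')(x) = Add(-3, 23) = 20)
o = Rational(-19, 154) (o = Add(Mul(17, Rational(-1, 14)), Mul(12, Rational(1, 11))) = Add(Rational(-17, 14), Rational(12, 11)) = Rational(-19, 154) ≈ -0.12338)
Function('J')(Y, Q) = Add(-2, Mul(Add(-5, Y), Add(Q, Y))) (Function('J')(Y, Q) = Add(-2, Mul(Add(Y, -5), Add(Q, Y))) = Add(-2, Mul(Add(-5, Y), Add(Q, Y))))
Mul(Add(Function('J')(Pow(5, 3), o), Add(f, Function('j')(10))), -961) = Mul(Add(Add(-2, Pow(Pow(5, 3), 2), Mul(-5, Rational(-19, 154)), Mul(-5, Pow(5, 3)), Mul(Rational(-19, 154), Pow(5, 3))), Add(-433, 20)), -961) = Mul(Add(Add(-2, Pow(125, 2), Rational(95, 154), Mul(-5, 125), Mul(Rational(-19, 154), 125)), -413), -961) = Mul(Add(Add(-2, 15625, Rational(95, 154), -625, Rational(-2375, 154)), -413), -961) = Mul(Add(Rational(1153706, 77), -413), -961) = Mul(Rational(1121905, 77), -961) = Rational(-1078150705, 77)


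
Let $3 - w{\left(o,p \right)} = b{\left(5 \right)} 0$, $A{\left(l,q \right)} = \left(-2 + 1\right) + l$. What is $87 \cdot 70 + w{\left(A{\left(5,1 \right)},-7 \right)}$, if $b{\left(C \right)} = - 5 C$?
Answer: $6093$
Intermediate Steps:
$A{\left(l,q \right)} = -1 + l$
$w{\left(o,p \right)} = 3$ ($w{\left(o,p \right)} = 3 - \left(-5\right) 5 \cdot 0 = 3 - \left(-25\right) 0 = 3 - 0 = 3 + 0 = 3$)
$87 \cdot 70 + w{\left(A{\left(5,1 \right)},-7 \right)} = 87 \cdot 70 + 3 = 6090 + 3 = 6093$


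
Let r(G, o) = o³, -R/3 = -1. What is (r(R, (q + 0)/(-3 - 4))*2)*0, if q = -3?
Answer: 0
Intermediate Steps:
R = 3 (R = -3*(-1) = 3)
(r(R, (q + 0)/(-3 - 4))*2)*0 = (((-3 + 0)/(-3 - 4))³*2)*0 = ((-3/(-7))³*2)*0 = ((-3*(-⅐))³*2)*0 = ((3/7)³*2)*0 = ((27/343)*2)*0 = (54/343)*0 = 0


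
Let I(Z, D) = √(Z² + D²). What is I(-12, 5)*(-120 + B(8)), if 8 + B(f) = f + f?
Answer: -1456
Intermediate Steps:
B(f) = -8 + 2*f (B(f) = -8 + (f + f) = -8 + 2*f)
I(Z, D) = √(D² + Z²)
I(-12, 5)*(-120 + B(8)) = √(5² + (-12)²)*(-120 + (-8 + 2*8)) = √(25 + 144)*(-120 + (-8 + 16)) = √169*(-120 + 8) = 13*(-112) = -1456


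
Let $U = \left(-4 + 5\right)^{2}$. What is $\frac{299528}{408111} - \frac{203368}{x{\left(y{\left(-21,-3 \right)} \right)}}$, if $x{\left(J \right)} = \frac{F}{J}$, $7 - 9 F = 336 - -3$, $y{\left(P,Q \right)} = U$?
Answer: $\frac{2250210554}{408111} \approx 5513.7$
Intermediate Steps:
$U = 1$ ($U = 1^{2} = 1$)
$y{\left(P,Q \right)} = 1$
$F = - \frac{332}{9}$ ($F = \frac{7}{9} - \frac{336 - -3}{9} = \frac{7}{9} - \frac{336 + 3}{9} = \frac{7}{9} - \frac{113}{3} = - \frac{332}{9} \approx -36.889$)
$x{\left(J \right)} = - \frac{332}{9 J}$
$\frac{299528}{408111} - \frac{203368}{x{\left(y{\left(-21,-3 \right)} \right)}} = \frac{299528}{408111} - \frac{203368}{\left(- \frac{332}{9}\right) 1^{-1}} = 299528 \cdot \frac{1}{408111} - \frac{203368}{\left(- \frac{332}{9}\right) 1} = \frac{299528}{408111} - \frac{203368}{- \frac{332}{9}} = \frac{299528}{408111} - - \frac{457578}{83} = \frac{299528}{408111} + \frac{457578}{83} = \frac{2250210554}{408111}$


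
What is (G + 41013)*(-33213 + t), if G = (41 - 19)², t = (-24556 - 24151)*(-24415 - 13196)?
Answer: 76017763548708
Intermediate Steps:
t = 1831918977 (t = -48707*(-37611) = 1831918977)
G = 484 (G = 22² = 484)
(G + 41013)*(-33213 + t) = (484 + 41013)*(-33213 + 1831918977) = 41497*1831885764 = 76017763548708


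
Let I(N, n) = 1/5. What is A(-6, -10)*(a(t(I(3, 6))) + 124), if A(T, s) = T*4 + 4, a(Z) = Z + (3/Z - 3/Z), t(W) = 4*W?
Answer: -2496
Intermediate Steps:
I(N, n) = 1/5
a(Z) = Z (a(Z) = Z + 0 = Z)
A(T, s) = 4 + 4*T (A(T, s) = 4*T + 4 = 4 + 4*T)
A(-6, -10)*(a(t(I(3, 6))) + 124) = (4 + 4*(-6))*(4*(1/5) + 124) = (4 - 24)*(4/5 + 124) = -20*624/5 = -2496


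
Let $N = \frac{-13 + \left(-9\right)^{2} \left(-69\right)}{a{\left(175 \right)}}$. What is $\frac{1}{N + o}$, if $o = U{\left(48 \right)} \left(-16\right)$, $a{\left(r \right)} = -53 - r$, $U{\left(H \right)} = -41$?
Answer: $\frac{114}{77585} \approx 0.0014694$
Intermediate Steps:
$N = \frac{2801}{114}$ ($N = \frac{-13 + \left(-9\right)^{2} \left(-69\right)}{-53 - 175} = \frac{-13 + 81 \left(-69\right)}{-53 - 175} = \frac{-13 - 5589}{-228} = \left(-5602\right) \left(- \frac{1}{228}\right) = \frac{2801}{114} \approx 24.57$)
$o = 656$ ($o = \left(-41\right) \left(-16\right) = 656$)
$\frac{1}{N + o} = \frac{1}{\frac{2801}{114} + 656} = \frac{1}{\frac{77585}{114}} = \frac{114}{77585}$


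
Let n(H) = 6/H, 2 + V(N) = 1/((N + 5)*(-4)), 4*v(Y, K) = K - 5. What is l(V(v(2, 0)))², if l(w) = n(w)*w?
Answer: 36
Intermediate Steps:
v(Y, K) = -5/4 + K/4 (v(Y, K) = (K - 5)/4 = (-5 + K)/4 = -5/4 + K/4)
V(N) = -2 - 1/(4*(5 + N)) (V(N) = -2 + 1/((N + 5)*(-4)) = -2 - ¼/(5 + N) = -2 - 1/(4*(5 + N)))
l(w) = 6 (l(w) = (6/w)*w = 6)
l(V(v(2, 0)))² = 6² = 36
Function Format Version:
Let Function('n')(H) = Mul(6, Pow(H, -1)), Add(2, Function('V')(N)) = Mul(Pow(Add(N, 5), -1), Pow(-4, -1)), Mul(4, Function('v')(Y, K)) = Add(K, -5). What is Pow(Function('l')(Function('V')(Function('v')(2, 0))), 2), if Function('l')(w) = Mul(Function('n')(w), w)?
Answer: 36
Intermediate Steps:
Function('v')(Y, K) = Add(Rational(-5, 4), Mul(Rational(1, 4), K)) (Function('v')(Y, K) = Mul(Rational(1, 4), Add(K, -5)) = Mul(Rational(1, 4), Add(-5, K)) = Add(Rational(-5, 4), Mul(Rational(1, 4), K)))
Function('V')(N) = Add(-2, Mul(Rational(-1, 4), Pow(Add(5, N), -1))) (Function('V')(N) = Add(-2, Mul(Pow(Add(N, 5), -1), Pow(-4, -1))) = Add(-2, Mul(Pow(Add(5, N), -1), Rational(-1, 4))) = Add(-2, Mul(Rational(-1, 4), Pow(Add(5, N), -1))))
Function('l')(w) = 6 (Function('l')(w) = Mul(Mul(6, Pow(w, -1)), w) = 6)
Pow(Function('l')(Function('V')(Function('v')(2, 0))), 2) = Pow(6, 2) = 36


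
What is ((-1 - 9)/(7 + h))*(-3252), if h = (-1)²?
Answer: 4065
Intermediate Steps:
h = 1
((-1 - 9)/(7 + h))*(-3252) = ((-1 - 9)/(7 + 1))*(-3252) = -10/8*(-3252) = -10*⅛*(-3252) = -5/4*(-3252) = 4065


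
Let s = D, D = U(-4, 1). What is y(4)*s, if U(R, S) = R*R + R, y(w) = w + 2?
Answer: 72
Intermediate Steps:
y(w) = 2 + w
U(R, S) = R + R**2 (U(R, S) = R**2 + R = R + R**2)
D = 12 (D = -4*(1 - 4) = -4*(-3) = 12)
s = 12
y(4)*s = (2 + 4)*12 = 6*12 = 72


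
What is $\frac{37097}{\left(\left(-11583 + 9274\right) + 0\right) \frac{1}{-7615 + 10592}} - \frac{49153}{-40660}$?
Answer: $- \frac{236330852277}{4941260} \approx -47828.0$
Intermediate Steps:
$\frac{37097}{\left(\left(-11583 + 9274\right) + 0\right) \frac{1}{-7615 + 10592}} - \frac{49153}{-40660} = \frac{37097}{\left(-2309 + 0\right) \frac{1}{2977}} - - \frac{2587}{2140} = \frac{37097}{\left(-2309\right) \frac{1}{2977}} + \frac{2587}{2140} = \frac{37097}{- \frac{2309}{2977}} + \frac{2587}{2140} = 37097 \left(- \frac{2977}{2309}\right) + \frac{2587}{2140} = - \frac{110437769}{2309} + \frac{2587}{2140} = - \frac{236330852277}{4941260}$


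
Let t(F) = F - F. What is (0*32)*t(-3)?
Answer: 0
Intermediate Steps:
t(F) = 0
(0*32)*t(-3) = (0*32)*0 = 0*0 = 0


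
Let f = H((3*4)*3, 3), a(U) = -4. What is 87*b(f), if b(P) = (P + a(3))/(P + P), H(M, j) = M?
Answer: 116/3 ≈ 38.667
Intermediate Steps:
f = 36 (f = (3*4)*3 = 12*3 = 36)
b(P) = (-4 + P)/(2*P) (b(P) = (P - 4)/(P + P) = (-4 + P)/((2*P)) = (-4 + P)*(1/(2*P)) = (-4 + P)/(2*P))
87*b(f) = 87*((½)*(-4 + 36)/36) = 87*((½)*(1/36)*32) = 87*(4/9) = 116/3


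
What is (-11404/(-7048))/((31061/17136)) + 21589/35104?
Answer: 1448275719721/960611868064 ≈ 1.5077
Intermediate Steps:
(-11404/(-7048))/((31061/17136)) + 21589/35104 = (-11404*(-1/7048))/((31061*(1/17136))) + 21589*(1/35104) = 2851/(1762*(31061/17136)) + 21589/35104 = (2851/1762)*(17136/31061) + 21589/35104 = 24427368/27364741 + 21589/35104 = 1448275719721/960611868064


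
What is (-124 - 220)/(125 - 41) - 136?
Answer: -2942/21 ≈ -140.10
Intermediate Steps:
(-124 - 220)/(125 - 41) - 136 = -344/84 - 136 = -344*1/84 - 136 = -86/21 - 136 = -2942/21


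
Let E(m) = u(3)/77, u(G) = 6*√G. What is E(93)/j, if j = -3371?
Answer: -6*√3/259567 ≈ -4.0037e-5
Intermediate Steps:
E(m) = 6*√3/77 (E(m) = (6*√3)/77 = (6*√3)*(1/77) = 6*√3/77)
E(93)/j = (6*√3/77)/(-3371) = (6*√3/77)*(-1/3371) = -6*√3/259567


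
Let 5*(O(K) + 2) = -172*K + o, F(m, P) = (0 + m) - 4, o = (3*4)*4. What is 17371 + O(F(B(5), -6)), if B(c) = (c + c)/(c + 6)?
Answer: 961671/55 ≈ 17485.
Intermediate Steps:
o = 48 (o = 12*4 = 48)
B(c) = 2*c/(6 + c) (B(c) = (2*c)/(6 + c) = 2*c/(6 + c))
F(m, P) = -4 + m (F(m, P) = m - 4 = -4 + m)
O(K) = 38/5 - 172*K/5 (O(K) = -2 + (-172*K + 48)/5 = -2 + (48 - 172*K)/5 = -2 + (48/5 - 172*K/5) = 38/5 - 172*K/5)
17371 + O(F(B(5), -6)) = 17371 + (38/5 - 172*(-4 + 2*5/(6 + 5))/5) = 17371 + (38/5 - 172*(-4 + 2*5/11)/5) = 17371 + (38/5 - 172*(-4 + 2*5*(1/11))/5) = 17371 + (38/5 - 172*(-4 + 10/11)/5) = 17371 + (38/5 - 172/5*(-34/11)) = 17371 + (38/5 + 5848/55) = 17371 + 6266/55 = 961671/55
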